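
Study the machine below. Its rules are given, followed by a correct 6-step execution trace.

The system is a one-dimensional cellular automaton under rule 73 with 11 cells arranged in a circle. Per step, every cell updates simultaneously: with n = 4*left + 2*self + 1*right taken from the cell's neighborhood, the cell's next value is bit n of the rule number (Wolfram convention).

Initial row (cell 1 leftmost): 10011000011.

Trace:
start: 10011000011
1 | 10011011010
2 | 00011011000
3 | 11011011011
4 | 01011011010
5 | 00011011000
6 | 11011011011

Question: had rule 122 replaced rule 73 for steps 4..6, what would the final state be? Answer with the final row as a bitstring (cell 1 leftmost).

(re-executing steps 4..6 under rule 122; state before step 4: 11011011011)
4 | 01111111110
5 | 11000000011
6 | 01100000110

01100000110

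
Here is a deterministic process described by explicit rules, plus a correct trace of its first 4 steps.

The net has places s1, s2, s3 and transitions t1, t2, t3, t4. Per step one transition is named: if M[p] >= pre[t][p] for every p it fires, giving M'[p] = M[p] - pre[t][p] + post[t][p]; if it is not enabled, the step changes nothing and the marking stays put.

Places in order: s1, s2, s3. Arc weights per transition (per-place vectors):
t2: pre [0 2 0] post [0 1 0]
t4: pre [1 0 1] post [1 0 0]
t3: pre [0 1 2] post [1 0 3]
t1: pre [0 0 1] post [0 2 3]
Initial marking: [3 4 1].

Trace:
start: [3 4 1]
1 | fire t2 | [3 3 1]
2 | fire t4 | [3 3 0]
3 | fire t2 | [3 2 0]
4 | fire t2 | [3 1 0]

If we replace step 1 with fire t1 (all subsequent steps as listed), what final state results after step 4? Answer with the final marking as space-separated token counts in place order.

(re-executing from step 1 with the substitution; state before step 1: [3 4 1])
1 | fire t1 | [3 6 3]
2 | fire t4 | [3 6 2]
3 | fire t2 | [3 5 2]
4 | fire t2 | [3 4 2]

3 4 2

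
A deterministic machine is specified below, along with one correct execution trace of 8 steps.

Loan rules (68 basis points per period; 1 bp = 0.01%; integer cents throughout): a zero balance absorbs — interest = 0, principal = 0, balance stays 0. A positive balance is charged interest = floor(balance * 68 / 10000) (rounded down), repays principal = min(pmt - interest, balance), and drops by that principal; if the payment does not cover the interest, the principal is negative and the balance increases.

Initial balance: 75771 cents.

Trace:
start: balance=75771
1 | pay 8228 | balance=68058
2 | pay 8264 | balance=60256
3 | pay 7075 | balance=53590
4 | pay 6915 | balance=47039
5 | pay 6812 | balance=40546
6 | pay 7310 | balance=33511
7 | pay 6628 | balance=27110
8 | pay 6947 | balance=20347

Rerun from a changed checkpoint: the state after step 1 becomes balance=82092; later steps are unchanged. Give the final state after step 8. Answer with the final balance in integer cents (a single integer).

35064

state after step 1 := balance=82092
2 | pay 8264 | balance=74386
3 | pay 7075 | balance=67816
4 | pay 6915 | balance=61362
5 | pay 6812 | balance=54967
6 | pay 7310 | balance=48030
7 | pay 6628 | balance=41728
8 | pay 6947 | balance=35064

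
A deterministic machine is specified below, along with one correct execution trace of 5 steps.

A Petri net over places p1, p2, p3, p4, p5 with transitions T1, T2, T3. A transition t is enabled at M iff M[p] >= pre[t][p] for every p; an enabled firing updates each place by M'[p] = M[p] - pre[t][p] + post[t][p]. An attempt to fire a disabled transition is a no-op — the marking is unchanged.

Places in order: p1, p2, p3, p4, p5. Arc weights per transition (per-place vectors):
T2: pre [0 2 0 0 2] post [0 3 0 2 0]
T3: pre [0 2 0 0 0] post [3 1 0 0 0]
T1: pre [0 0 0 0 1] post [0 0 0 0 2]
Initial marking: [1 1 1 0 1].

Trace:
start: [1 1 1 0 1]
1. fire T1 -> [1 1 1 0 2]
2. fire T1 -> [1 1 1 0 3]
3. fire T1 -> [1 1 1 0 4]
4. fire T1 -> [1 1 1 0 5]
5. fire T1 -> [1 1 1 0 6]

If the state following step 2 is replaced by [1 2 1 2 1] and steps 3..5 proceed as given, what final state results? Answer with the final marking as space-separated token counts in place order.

1 2 1 2 4

state after step 2 := [1 2 1 2 1]
3. fire T1 -> [1 2 1 2 2]
4. fire T1 -> [1 2 1 2 3]
5. fire T1 -> [1 2 1 2 4]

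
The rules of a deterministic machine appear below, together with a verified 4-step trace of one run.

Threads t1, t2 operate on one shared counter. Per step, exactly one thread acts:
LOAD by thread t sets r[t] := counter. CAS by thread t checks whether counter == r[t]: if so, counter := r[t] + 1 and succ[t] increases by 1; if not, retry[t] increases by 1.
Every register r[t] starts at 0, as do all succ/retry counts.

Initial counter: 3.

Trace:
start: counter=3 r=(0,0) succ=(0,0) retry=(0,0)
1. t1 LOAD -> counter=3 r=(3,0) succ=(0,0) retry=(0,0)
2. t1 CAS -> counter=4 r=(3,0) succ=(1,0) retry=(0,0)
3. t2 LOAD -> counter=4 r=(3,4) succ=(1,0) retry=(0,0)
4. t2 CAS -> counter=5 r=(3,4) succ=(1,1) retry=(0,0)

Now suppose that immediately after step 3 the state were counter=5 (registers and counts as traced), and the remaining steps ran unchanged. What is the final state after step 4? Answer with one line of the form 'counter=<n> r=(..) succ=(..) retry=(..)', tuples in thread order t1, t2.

state after step 3 := counter=5 r=(3,4) succ=(1,0) retry=(0,0)
4. t2 CAS -> counter=5 r=(3,4) succ=(1,0) retry=(0,1)

counter=5 r=(3,4) succ=(1,0) retry=(0,1)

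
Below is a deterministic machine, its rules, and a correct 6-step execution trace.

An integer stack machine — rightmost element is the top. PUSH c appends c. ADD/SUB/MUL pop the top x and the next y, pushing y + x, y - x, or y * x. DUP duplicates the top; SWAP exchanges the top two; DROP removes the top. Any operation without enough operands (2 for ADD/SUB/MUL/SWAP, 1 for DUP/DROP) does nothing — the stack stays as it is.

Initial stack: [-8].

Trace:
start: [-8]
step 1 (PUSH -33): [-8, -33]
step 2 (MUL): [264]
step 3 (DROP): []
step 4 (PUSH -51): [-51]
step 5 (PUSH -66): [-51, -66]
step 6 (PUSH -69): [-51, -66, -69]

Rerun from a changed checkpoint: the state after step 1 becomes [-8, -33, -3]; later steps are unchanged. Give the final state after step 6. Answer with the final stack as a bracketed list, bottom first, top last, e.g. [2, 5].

[-8, -51, -66, -69]

state after step 1 := [-8, -33, -3]
step 2 (MUL): [-8, 99]
step 3 (DROP): [-8]
step 4 (PUSH -51): [-8, -51]
step 5 (PUSH -66): [-8, -51, -66]
step 6 (PUSH -69): [-8, -51, -66, -69]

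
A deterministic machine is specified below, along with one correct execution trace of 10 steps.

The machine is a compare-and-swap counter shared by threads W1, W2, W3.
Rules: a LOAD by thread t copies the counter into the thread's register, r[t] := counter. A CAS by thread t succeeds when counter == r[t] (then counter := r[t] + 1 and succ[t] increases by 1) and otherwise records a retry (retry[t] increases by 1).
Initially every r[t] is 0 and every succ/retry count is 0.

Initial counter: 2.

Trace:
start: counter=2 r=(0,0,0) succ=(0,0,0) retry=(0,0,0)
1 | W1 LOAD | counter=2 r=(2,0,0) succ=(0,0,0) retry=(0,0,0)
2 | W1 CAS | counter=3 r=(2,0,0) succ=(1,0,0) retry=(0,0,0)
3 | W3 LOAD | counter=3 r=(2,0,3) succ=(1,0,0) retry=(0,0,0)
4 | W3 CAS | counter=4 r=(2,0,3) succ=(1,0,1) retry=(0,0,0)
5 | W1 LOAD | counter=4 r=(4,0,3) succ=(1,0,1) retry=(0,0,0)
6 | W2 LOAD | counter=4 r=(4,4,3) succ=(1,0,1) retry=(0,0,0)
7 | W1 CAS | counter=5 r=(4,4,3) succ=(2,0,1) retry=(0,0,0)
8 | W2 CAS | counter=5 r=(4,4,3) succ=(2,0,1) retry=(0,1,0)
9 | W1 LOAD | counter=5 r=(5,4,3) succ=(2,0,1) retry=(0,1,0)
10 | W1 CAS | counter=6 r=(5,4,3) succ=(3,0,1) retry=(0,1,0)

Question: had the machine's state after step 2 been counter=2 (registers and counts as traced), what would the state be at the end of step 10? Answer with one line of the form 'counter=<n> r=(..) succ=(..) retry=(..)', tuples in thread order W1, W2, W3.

counter=5 r=(4,3,2) succ=(3,0,1) retry=(0,1,0)

state after step 2 := counter=2 r=(2,0,0) succ=(1,0,0) retry=(0,0,0)
3 | W3 LOAD | counter=2 r=(2,0,2) succ=(1,0,0) retry=(0,0,0)
4 | W3 CAS | counter=3 r=(2,0,2) succ=(1,0,1) retry=(0,0,0)
5 | W1 LOAD | counter=3 r=(3,0,2) succ=(1,0,1) retry=(0,0,0)
6 | W2 LOAD | counter=3 r=(3,3,2) succ=(1,0,1) retry=(0,0,0)
7 | W1 CAS | counter=4 r=(3,3,2) succ=(2,0,1) retry=(0,0,0)
8 | W2 CAS | counter=4 r=(3,3,2) succ=(2,0,1) retry=(0,1,0)
9 | W1 LOAD | counter=4 r=(4,3,2) succ=(2,0,1) retry=(0,1,0)
10 | W1 CAS | counter=5 r=(4,3,2) succ=(3,0,1) retry=(0,1,0)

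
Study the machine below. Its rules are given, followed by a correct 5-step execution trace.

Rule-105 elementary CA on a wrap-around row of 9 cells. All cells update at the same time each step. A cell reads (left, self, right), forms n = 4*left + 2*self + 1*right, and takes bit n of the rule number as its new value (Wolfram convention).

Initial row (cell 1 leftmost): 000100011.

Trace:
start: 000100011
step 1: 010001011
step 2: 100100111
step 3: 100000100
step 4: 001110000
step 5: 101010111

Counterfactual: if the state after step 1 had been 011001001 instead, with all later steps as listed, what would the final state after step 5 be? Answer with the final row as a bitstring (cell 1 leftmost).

state after step 1 := 011001001
step 2: 111000000
step 3: 101011110
step 4: 010110011
step 5: 101110011

101110011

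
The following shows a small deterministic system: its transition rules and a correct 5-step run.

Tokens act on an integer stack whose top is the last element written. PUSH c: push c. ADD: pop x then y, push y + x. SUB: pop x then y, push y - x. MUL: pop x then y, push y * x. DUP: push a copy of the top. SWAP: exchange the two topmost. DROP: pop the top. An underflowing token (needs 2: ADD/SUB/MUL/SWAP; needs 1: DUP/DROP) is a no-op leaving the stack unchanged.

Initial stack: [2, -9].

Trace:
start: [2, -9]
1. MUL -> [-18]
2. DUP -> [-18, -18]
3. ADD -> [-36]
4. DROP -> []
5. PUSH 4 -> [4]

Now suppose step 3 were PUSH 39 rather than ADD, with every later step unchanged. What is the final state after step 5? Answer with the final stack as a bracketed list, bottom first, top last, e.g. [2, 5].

[-18, -18, 4]

(re-executing from step 3 with the substitution; state before step 3: [-18, -18])
3. PUSH 39 -> [-18, -18, 39]
4. DROP -> [-18, -18]
5. PUSH 4 -> [-18, -18, 4]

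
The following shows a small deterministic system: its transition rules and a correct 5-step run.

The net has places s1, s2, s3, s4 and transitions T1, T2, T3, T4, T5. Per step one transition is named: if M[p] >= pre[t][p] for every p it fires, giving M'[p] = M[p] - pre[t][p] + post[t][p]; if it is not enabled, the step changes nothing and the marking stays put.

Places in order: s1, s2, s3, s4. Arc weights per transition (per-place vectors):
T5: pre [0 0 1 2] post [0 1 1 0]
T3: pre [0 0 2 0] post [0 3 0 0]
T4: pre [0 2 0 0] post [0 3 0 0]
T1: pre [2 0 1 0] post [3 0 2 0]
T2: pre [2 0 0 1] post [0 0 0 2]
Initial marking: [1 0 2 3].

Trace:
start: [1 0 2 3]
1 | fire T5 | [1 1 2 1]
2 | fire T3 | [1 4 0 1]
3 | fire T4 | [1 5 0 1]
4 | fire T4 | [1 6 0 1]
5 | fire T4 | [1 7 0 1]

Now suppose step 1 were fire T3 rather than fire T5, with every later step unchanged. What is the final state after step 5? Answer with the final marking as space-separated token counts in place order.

(re-executing from step 1 with the substitution; state before step 1: [1 0 2 3])
1 | fire T3 | [1 3 0 3]
2 | fire T3 | [1 3 0 3]
3 | fire T4 | [1 4 0 3]
4 | fire T4 | [1 5 0 3]
5 | fire T4 | [1 6 0 3]

1 6 0 3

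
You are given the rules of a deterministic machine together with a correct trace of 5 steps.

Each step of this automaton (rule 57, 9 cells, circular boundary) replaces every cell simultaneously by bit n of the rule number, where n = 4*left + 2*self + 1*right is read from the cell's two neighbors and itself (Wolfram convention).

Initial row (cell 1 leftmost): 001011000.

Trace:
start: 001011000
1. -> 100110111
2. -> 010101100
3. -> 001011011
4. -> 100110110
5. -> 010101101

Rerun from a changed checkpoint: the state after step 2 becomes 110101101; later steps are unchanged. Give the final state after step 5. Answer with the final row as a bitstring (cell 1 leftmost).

010101101

state after step 2 := 110101101
3. -> 001011011
4. -> 100110110
5. -> 010101101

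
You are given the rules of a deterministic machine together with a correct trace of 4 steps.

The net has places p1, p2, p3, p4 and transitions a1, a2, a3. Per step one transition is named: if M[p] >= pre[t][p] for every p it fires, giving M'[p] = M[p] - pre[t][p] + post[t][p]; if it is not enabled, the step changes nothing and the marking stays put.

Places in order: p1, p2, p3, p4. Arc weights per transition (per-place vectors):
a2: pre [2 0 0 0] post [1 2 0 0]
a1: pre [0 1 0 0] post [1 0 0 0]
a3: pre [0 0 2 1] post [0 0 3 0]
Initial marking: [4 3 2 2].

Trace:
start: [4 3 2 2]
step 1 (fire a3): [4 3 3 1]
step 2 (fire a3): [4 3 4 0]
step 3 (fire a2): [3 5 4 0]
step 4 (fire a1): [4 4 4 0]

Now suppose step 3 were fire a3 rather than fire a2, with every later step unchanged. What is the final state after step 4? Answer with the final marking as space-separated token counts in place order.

(re-executing from step 3 with the substitution; state before step 3: [4 3 4 0])
step 3 (fire a3): [4 3 4 0]
step 4 (fire a1): [5 2 4 0]

5 2 4 0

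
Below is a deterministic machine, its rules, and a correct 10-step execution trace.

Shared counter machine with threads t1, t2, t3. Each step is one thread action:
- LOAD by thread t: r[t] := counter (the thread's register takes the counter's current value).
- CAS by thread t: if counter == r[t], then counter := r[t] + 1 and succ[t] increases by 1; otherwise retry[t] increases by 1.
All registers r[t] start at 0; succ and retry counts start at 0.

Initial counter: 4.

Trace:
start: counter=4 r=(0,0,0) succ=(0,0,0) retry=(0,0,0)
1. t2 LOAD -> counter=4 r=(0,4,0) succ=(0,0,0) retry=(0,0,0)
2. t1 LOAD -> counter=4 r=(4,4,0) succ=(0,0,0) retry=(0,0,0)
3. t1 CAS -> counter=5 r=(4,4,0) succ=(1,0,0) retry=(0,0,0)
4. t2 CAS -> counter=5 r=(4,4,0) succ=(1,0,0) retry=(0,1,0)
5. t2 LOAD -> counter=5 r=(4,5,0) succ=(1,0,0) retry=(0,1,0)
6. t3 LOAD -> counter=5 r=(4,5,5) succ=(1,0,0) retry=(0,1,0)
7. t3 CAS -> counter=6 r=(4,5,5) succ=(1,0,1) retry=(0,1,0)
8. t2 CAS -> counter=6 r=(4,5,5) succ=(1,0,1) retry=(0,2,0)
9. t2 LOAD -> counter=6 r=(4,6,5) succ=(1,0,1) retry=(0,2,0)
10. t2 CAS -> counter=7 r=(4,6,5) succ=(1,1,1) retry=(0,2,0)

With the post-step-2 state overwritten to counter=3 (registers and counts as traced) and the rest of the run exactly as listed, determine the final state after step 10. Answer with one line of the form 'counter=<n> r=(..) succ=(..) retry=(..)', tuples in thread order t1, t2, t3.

state after step 2 := counter=3 r=(4,4,0) succ=(0,0,0) retry=(0,0,0)
3. t1 CAS -> counter=3 r=(4,4,0) succ=(0,0,0) retry=(1,0,0)
4. t2 CAS -> counter=3 r=(4,4,0) succ=(0,0,0) retry=(1,1,0)
5. t2 LOAD -> counter=3 r=(4,3,0) succ=(0,0,0) retry=(1,1,0)
6. t3 LOAD -> counter=3 r=(4,3,3) succ=(0,0,0) retry=(1,1,0)
7. t3 CAS -> counter=4 r=(4,3,3) succ=(0,0,1) retry=(1,1,0)
8. t2 CAS -> counter=4 r=(4,3,3) succ=(0,0,1) retry=(1,2,0)
9. t2 LOAD -> counter=4 r=(4,4,3) succ=(0,0,1) retry=(1,2,0)
10. t2 CAS -> counter=5 r=(4,4,3) succ=(0,1,1) retry=(1,2,0)

counter=5 r=(4,4,3) succ=(0,1,1) retry=(1,2,0)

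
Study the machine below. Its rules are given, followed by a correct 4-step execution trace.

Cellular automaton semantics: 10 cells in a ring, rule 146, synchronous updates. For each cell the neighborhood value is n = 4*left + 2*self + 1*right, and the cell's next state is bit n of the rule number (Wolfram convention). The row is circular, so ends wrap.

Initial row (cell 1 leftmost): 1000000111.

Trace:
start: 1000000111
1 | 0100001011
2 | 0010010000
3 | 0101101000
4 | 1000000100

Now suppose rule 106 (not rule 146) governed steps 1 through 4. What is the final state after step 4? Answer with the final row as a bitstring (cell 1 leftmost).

0001111110

(re-executing steps 1..4 under rule 106; state before step 1: 1000000111)
1 | 1000001100
2 | 0000011101
3 | 0000110110
4 | 0001111110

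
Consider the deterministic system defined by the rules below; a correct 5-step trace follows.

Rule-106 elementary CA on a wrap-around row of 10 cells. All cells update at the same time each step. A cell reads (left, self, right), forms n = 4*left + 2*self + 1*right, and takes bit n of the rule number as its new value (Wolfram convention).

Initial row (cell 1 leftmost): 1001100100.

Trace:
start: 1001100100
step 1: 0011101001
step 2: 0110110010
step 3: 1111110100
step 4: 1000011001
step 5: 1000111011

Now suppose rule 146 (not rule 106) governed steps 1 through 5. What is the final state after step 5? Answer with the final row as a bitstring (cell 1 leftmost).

(re-executing steps 1..5 under rule 146; state before step 1: 1001100100)
step 1: 0110011011
step 2: 0001100000
step 3: 0010010000
step 4: 0101101000
step 5: 1000000100

1000000100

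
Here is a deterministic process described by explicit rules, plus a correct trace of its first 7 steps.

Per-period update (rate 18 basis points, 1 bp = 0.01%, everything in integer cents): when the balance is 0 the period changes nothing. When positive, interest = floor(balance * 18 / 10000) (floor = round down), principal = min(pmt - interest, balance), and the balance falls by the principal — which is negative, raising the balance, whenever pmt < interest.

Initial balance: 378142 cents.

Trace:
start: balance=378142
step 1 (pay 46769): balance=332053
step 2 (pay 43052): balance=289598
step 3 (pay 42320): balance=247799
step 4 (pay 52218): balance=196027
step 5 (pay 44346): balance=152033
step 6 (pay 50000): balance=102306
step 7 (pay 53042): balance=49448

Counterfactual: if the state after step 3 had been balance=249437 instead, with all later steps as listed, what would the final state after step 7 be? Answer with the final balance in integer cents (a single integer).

state after step 3 := balance=249437
step 4 (pay 52218): balance=197667
step 5 (pay 44346): balance=153676
step 6 (pay 50000): balance=103952
step 7 (pay 53042): balance=51097

51097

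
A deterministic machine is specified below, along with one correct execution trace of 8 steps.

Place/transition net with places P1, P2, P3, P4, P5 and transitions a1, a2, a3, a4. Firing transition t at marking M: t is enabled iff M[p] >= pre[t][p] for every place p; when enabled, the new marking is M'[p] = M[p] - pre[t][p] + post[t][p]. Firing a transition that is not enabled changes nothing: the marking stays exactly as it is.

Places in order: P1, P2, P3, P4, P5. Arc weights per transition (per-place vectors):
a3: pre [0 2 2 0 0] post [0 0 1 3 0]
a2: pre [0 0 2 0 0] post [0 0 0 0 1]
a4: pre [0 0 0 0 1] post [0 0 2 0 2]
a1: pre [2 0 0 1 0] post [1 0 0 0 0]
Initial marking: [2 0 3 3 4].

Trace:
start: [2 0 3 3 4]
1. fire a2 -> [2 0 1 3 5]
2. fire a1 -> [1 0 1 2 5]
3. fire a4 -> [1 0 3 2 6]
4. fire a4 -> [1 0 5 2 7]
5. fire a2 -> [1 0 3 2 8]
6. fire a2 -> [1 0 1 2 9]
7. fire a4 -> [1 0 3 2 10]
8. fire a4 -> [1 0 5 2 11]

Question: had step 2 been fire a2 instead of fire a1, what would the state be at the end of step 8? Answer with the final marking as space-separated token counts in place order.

(re-executing from step 2 with the substitution; state before step 2: [2 0 1 3 5])
2. fire a2 -> [2 0 1 3 5]
3. fire a4 -> [2 0 3 3 6]
4. fire a4 -> [2 0 5 3 7]
5. fire a2 -> [2 0 3 3 8]
6. fire a2 -> [2 0 1 3 9]
7. fire a4 -> [2 0 3 3 10]
8. fire a4 -> [2 0 5 3 11]

2 0 5 3 11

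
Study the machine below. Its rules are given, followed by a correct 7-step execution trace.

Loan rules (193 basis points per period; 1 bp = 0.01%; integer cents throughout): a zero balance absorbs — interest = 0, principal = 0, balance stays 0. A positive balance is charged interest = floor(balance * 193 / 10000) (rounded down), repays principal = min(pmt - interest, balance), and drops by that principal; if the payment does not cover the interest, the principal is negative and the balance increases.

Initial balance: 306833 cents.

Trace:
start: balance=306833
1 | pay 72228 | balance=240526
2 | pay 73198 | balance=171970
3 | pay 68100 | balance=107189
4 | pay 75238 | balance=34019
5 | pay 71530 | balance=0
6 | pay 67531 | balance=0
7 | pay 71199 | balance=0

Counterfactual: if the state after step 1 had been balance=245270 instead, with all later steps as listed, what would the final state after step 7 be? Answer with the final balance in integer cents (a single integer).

0

state after step 1 := balance=245270
2 | pay 73198 | balance=176805
3 | pay 68100 | balance=112117
4 | pay 75238 | balance=39042
5 | pay 71530 | balance=0
6 | pay 67531 | balance=0
7 | pay 71199 | balance=0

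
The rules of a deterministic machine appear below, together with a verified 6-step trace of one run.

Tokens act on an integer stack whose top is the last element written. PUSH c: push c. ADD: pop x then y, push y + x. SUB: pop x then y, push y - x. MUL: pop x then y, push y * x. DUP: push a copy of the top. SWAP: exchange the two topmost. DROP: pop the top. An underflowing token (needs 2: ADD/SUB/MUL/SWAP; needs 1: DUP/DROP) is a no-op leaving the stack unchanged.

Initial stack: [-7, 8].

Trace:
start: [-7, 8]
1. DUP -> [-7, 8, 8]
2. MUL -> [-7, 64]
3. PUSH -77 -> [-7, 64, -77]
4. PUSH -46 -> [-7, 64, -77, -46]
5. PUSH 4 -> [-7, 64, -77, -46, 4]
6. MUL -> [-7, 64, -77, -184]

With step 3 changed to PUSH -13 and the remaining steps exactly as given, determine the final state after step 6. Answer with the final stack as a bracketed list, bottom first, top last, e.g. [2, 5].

(re-executing from step 3 with the substitution; state before step 3: [-7, 64])
3. PUSH -13 -> [-7, 64, -13]
4. PUSH -46 -> [-7, 64, -13, -46]
5. PUSH 4 -> [-7, 64, -13, -46, 4]
6. MUL -> [-7, 64, -13, -184]

[-7, 64, -13, -184]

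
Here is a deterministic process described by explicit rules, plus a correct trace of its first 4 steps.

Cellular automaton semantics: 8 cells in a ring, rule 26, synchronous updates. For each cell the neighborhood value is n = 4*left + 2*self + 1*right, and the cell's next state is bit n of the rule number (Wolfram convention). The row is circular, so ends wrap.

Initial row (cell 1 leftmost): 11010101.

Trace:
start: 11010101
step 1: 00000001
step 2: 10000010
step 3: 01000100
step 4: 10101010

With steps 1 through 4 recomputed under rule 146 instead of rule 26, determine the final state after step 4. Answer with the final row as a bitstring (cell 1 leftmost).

(re-executing steps 1..4 under rule 146; state before step 1: 11010101)
step 1: 10000000
step 2: 01000001
step 3: 00100010
step 4: 01010101

01010101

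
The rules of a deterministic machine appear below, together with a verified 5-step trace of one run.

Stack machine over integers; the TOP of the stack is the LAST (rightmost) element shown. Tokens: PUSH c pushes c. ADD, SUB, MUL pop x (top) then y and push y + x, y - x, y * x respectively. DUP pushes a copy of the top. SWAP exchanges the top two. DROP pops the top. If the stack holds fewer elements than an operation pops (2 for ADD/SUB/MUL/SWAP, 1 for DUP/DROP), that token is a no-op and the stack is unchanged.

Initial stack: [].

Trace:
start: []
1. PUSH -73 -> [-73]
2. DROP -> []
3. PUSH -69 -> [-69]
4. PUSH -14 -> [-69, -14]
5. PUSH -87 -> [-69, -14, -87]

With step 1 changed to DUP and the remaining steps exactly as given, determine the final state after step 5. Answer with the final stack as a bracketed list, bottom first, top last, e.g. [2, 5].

[-69, -14, -87]

(re-executing from step 1 with the substitution; state before step 1: [])
1. DUP -> []
2. DROP -> []
3. PUSH -69 -> [-69]
4. PUSH -14 -> [-69, -14]
5. PUSH -87 -> [-69, -14, -87]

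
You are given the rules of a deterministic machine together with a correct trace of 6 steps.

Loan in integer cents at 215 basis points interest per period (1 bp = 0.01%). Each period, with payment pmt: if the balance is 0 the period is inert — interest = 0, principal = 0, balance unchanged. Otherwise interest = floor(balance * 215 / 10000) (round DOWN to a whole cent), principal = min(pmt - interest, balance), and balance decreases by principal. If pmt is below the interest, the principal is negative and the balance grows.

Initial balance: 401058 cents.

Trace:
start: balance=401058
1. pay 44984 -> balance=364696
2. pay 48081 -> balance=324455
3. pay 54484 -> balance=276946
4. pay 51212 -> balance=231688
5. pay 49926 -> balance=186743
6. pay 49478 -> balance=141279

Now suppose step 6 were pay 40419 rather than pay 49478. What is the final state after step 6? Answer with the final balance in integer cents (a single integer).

150338

(re-executing from step 6 with the substitution; state before step 6: balance=186743)
6. pay 40419 -> balance=150338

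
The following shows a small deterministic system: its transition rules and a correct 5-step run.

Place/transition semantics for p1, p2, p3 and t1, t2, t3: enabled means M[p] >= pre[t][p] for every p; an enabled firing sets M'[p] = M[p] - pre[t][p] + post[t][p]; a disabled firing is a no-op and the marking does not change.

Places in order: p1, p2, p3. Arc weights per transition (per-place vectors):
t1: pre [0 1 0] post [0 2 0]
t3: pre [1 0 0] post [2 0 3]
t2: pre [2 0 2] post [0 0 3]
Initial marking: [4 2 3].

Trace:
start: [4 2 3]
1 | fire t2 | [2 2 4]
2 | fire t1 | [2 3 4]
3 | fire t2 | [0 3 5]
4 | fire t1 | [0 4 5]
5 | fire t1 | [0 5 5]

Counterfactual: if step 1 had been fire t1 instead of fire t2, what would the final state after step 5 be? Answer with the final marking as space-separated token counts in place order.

(re-executing from step 1 with the substitution; state before step 1: [4 2 3])
1 | fire t1 | [4 3 3]
2 | fire t1 | [4 4 3]
3 | fire t2 | [2 4 4]
4 | fire t1 | [2 5 4]
5 | fire t1 | [2 6 4]

2 6 4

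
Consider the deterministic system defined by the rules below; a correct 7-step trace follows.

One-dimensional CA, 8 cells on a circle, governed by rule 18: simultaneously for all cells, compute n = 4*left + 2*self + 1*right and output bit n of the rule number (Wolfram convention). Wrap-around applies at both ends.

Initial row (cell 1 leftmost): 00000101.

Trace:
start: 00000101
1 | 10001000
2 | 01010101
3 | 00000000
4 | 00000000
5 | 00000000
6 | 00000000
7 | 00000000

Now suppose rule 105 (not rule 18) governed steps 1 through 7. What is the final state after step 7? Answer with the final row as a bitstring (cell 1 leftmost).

(re-executing steps 1..7 under rule 105; state before step 1: 00000101)
1 | 01110010
2 | 01010000
3 | 00100111
4 | 00000101
5 | 01110010
6 | 01010000
7 | 00100111

00100111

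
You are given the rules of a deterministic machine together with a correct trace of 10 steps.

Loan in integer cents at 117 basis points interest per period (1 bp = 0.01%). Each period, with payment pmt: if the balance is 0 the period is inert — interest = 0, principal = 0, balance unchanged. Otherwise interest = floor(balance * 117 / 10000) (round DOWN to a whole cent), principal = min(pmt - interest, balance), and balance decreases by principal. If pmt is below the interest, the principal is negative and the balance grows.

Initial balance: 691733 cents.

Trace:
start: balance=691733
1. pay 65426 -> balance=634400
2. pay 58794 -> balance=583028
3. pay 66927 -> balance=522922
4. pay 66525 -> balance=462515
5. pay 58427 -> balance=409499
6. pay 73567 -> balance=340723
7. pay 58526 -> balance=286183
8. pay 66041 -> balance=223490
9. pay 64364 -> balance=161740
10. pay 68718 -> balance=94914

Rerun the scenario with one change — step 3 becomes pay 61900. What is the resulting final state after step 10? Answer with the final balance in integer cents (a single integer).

100367

(re-executing from step 3 with the substitution; state before step 3: balance=583028)
3. pay 61900 -> balance=527949
4. pay 66525 -> balance=467601
5. pay 58427 -> balance=414644
6. pay 73567 -> balance=345928
7. pay 58526 -> balance=291449
8. pay 66041 -> balance=228817
9. pay 64364 -> balance=167130
10. pay 68718 -> balance=100367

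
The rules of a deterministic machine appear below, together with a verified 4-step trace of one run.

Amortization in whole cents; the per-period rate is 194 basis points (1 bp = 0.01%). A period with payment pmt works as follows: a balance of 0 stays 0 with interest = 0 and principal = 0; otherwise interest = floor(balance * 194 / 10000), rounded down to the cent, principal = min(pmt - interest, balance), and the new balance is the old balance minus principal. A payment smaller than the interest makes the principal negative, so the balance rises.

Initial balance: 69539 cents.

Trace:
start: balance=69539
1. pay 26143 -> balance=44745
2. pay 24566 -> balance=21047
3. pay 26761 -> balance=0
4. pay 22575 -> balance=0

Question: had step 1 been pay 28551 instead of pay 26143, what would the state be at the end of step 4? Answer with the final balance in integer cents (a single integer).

(re-executing from step 1 with the substitution; state before step 1: balance=69539)
1. pay 28551 -> balance=42337
2. pay 24566 -> balance=18592
3. pay 26761 -> balance=0
4. pay 22575 -> balance=0

0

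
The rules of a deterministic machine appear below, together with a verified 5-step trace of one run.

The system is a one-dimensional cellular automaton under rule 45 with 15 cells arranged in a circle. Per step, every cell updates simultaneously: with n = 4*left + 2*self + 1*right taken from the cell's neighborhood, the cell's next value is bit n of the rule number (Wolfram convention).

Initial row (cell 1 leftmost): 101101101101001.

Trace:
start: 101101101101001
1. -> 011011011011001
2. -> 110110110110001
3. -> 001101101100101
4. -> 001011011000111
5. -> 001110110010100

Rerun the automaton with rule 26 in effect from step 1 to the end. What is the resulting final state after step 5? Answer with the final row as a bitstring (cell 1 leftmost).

110010001101101

(re-executing steps 1..5 under rule 26; state before step 1: 101101101101001)
1. -> 001001001000111
2. -> 110110110101100
3. -> 100100100001011
4. -> 011011010010010
5. -> 110010001101101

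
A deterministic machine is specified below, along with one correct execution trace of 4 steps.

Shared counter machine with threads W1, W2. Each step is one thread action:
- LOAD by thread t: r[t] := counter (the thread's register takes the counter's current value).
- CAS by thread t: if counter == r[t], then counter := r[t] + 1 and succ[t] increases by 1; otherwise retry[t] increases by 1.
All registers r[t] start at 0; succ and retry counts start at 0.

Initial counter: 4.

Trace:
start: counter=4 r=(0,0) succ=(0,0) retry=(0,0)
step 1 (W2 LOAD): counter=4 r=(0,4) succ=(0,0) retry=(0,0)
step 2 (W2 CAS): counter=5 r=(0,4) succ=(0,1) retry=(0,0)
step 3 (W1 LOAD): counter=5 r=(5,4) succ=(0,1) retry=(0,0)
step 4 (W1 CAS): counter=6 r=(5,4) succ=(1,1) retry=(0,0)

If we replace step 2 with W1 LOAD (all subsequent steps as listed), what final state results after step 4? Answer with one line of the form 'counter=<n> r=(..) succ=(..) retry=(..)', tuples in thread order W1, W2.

counter=5 r=(4,4) succ=(1,0) retry=(0,0)

(re-executing from step 2 with the substitution; state before step 2: counter=4 r=(0,4) succ=(0,0) retry=(0,0))
step 2 (W1 LOAD): counter=4 r=(4,4) succ=(0,0) retry=(0,0)
step 3 (W1 LOAD): counter=4 r=(4,4) succ=(0,0) retry=(0,0)
step 4 (W1 CAS): counter=5 r=(4,4) succ=(1,0) retry=(0,0)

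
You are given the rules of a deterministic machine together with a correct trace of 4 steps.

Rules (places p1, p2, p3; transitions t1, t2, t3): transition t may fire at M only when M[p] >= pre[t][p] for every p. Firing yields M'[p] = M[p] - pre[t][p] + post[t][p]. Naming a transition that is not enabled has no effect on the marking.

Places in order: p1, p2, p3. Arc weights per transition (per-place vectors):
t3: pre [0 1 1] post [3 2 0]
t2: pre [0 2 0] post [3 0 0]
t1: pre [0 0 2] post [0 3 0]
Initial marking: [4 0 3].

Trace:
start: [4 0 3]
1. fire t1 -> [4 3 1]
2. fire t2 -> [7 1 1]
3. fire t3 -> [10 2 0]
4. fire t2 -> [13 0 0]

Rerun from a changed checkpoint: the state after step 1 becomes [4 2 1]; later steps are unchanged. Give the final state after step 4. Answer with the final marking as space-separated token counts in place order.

state after step 1 := [4 2 1]
2. fire t2 -> [7 0 1]
3. fire t3 -> [7 0 1]
4. fire t2 -> [7 0 1]

7 0 1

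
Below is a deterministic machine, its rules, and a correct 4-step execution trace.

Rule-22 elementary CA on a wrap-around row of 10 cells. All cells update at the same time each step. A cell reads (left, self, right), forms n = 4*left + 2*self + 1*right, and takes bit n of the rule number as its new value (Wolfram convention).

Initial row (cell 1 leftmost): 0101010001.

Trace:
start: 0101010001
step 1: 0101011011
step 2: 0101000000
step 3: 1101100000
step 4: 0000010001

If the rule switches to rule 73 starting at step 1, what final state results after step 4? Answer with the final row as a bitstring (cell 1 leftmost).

0111000000

(re-executing steps 1..4 under rule 73; state before step 1: 0101010001)
step 1: 0000000100
step 2: 1111110001
step 3: 0000010101
step 4: 0111000000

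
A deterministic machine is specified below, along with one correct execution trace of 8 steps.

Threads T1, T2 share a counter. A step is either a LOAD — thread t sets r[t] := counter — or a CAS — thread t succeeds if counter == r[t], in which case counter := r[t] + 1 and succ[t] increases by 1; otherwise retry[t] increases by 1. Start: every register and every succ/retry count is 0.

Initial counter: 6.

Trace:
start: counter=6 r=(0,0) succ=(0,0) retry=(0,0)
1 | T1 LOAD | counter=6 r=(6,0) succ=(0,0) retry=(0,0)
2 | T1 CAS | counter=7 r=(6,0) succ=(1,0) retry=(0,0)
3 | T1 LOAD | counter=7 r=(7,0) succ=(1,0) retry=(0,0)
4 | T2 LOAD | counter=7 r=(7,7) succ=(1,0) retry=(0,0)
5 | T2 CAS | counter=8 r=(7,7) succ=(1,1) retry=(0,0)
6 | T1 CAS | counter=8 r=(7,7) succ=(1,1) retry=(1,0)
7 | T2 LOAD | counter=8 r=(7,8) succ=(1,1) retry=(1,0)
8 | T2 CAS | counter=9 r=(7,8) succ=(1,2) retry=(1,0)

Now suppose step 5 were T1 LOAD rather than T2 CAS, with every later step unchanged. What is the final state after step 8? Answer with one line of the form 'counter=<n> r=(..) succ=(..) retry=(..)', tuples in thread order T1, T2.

counter=9 r=(7,8) succ=(2,1) retry=(0,0)

(re-executing from step 5 with the substitution; state before step 5: counter=7 r=(7,7) succ=(1,0) retry=(0,0))
5 | T1 LOAD | counter=7 r=(7,7) succ=(1,0) retry=(0,0)
6 | T1 CAS | counter=8 r=(7,7) succ=(2,0) retry=(0,0)
7 | T2 LOAD | counter=8 r=(7,8) succ=(2,0) retry=(0,0)
8 | T2 CAS | counter=9 r=(7,8) succ=(2,1) retry=(0,0)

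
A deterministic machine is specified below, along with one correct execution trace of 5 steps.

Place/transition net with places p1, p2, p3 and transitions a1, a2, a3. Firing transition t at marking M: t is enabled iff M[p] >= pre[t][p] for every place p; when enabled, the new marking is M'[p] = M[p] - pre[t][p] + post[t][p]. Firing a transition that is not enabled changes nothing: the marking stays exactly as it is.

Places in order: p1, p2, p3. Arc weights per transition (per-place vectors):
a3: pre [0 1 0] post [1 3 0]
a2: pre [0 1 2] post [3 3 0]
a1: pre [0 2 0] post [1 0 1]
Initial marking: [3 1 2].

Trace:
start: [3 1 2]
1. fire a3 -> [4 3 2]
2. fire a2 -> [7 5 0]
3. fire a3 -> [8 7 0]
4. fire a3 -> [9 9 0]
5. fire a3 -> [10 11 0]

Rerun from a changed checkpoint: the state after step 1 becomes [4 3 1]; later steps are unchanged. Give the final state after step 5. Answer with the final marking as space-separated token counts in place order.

7 9 1

state after step 1 := [4 3 1]
2. fire a2 -> [4 3 1]
3. fire a3 -> [5 5 1]
4. fire a3 -> [6 7 1]
5. fire a3 -> [7 9 1]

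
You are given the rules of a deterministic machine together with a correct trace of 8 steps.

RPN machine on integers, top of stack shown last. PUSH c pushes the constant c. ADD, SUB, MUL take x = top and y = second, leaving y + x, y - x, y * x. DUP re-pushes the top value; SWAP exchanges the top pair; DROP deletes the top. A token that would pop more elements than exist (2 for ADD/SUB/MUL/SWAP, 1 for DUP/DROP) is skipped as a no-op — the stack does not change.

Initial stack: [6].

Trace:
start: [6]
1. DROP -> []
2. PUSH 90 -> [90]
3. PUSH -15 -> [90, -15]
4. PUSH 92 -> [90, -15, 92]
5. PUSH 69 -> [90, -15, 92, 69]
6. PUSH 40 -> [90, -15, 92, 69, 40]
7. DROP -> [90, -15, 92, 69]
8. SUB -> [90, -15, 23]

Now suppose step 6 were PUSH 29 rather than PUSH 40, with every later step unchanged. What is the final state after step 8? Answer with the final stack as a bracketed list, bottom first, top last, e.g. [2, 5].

[90, -15, 23]

(re-executing from step 6 with the substitution; state before step 6: [90, -15, 92, 69])
6. PUSH 29 -> [90, -15, 92, 69, 29]
7. DROP -> [90, -15, 92, 69]
8. SUB -> [90, -15, 23]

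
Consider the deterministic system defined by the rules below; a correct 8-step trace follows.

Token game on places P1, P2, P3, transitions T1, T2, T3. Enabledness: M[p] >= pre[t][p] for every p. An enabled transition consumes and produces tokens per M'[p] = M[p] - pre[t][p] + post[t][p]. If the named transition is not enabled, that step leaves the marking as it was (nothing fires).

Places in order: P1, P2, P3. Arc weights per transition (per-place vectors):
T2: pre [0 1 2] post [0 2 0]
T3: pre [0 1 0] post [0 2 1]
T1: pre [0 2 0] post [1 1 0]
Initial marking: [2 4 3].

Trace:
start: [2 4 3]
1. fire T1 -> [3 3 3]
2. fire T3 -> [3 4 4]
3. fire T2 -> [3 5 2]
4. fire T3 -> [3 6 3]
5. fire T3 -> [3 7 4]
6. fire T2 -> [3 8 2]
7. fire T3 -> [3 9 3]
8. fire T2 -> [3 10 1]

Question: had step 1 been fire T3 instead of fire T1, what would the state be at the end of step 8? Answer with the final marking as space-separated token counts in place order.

2 12 2

(re-executing from step 1 with the substitution; state before step 1: [2 4 3])
1. fire T3 -> [2 5 4]
2. fire T3 -> [2 6 5]
3. fire T2 -> [2 7 3]
4. fire T3 -> [2 8 4]
5. fire T3 -> [2 9 5]
6. fire T2 -> [2 10 3]
7. fire T3 -> [2 11 4]
8. fire T2 -> [2 12 2]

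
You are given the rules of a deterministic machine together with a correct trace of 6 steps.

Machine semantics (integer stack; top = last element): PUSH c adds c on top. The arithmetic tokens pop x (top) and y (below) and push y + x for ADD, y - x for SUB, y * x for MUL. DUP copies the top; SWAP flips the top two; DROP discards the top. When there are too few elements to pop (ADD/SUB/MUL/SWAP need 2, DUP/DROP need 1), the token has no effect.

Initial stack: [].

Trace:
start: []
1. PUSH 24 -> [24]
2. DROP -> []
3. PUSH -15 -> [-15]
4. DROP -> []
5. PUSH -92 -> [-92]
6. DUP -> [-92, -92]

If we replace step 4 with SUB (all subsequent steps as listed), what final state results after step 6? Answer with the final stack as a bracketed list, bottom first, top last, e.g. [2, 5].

(re-executing from step 4 with the substitution; state before step 4: [-15])
4. SUB -> [-15]
5. PUSH -92 -> [-15, -92]
6. DUP -> [-15, -92, -92]

[-15, -92, -92]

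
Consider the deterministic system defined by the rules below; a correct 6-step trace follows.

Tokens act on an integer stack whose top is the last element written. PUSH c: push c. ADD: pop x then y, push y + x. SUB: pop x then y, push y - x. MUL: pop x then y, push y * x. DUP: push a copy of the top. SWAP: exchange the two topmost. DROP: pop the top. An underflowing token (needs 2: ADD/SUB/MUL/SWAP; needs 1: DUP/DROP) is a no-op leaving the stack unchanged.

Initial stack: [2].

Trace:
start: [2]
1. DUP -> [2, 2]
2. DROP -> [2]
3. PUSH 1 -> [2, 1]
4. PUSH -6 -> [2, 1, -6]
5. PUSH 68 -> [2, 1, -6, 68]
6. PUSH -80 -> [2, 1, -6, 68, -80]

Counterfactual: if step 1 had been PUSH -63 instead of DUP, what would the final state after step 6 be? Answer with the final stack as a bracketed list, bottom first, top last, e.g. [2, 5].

[2, 1, -6, 68, -80]

(re-executing from step 1 with the substitution; state before step 1: [2])
1. PUSH -63 -> [2, -63]
2. DROP -> [2]
3. PUSH 1 -> [2, 1]
4. PUSH -6 -> [2, 1, -6]
5. PUSH 68 -> [2, 1, -6, 68]
6. PUSH -80 -> [2, 1, -6, 68, -80]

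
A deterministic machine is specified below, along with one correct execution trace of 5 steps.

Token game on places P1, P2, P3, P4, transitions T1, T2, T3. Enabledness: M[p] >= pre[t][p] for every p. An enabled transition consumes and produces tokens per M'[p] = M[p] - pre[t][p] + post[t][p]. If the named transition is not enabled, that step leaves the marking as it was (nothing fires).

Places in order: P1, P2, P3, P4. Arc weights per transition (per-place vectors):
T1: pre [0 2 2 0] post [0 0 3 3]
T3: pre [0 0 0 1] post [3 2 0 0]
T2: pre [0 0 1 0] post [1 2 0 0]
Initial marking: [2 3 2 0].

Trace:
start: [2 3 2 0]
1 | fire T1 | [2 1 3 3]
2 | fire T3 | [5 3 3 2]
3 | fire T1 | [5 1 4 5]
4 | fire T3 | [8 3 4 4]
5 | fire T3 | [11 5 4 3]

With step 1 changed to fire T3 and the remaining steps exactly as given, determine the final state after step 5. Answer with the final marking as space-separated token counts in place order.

(re-executing from step 1 with the substitution; state before step 1: [2 3 2 0])
1 | fire T3 | [2 3 2 0]
2 | fire T3 | [2 3 2 0]
3 | fire T1 | [2 1 3 3]
4 | fire T3 | [5 3 3 2]
5 | fire T3 | [8 5 3 1]

8 5 3 1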